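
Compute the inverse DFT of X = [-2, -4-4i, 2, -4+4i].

x[n] = (1/4) Σ(k=0 to 3) X[k] · e^(2πikn/4)

Computing each x[n]:
x[0] = -2
x[1] = 1
x[2] = 2
x[3] = -3

x = [-2, 1, 2, -3]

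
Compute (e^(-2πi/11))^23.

Since ω_11^11 = 1, powers reduce modulo 11.
23 mod 11 = 1
So ω_11^23 = ω_11^1 = e^(-2πi·1/11)

ω_11^23 = ω_11^1 = 0.8413-0.5406i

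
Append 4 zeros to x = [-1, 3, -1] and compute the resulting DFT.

Original 3-point DFT: [1, -2.0000-3.4641i, -2.0000+3.4641i]
Zero-padded 7-point DFT provides frequency interpolation.

DFT_7([x, 0, ...]) = [1, 1.0930-1.3706i, -0.7666-3.3587i, -4.3264-2.0835i, -4.3264+2.0835i, -0.7666+3.3587i, 1.0930+1.3706i]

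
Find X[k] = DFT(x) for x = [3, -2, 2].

X[k] = Σ(n=0 to 2) x[n] · ω_3^(nk)
where ω_3 = e^(-2πi/3)

Computing each X[k]:
X[0] = 3
X[1] = 3.0000+3.4641i
X[2] = 3.0000-3.4641i

X = [3, 3.0000+3.4641i, 3.0000-3.4641i]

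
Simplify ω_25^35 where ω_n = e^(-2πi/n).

Since ω_25^25 = 1, powers reduce modulo 25.
35 mod 25 = 10
So ω_25^35 = ω_25^10 = e^(-2πi·10/25)

ω_25^35 = ω_25^10 = -0.8090-0.5878i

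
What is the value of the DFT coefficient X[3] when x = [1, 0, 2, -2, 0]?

X[3] = Σ(n=0 to 4) x[n] · ω_5^(3n) where ω_5 = e^(-2πi/5)
= (1)·ω_5^0 + (0)·ω_5^3 + (2)·ω_5^6 + (-2)·ω_5^9 + (0)·ω_5^12

X[3] = 1.0000-3.8042i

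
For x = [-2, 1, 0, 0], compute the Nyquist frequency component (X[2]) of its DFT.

X[2] = Σ(n=0 to 3) x[n] · ω_4^(2n) where ω_4 = e^(-2πi/4)
= (-2)·ω_4^0 + (1)·ω_4^2 + (0)·ω_4^4 + (0)·ω_4^6

X[2] = -3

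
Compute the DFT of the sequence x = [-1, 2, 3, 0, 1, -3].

X[k] = Σ(n=0 to 5) x[n] · ω_6^(nk)
where ω_6 = e^(-2πi/6)

Computing each X[k]:
X[0] = 2
X[1] = -3.5000-6.0622i
X[2] = -2.5000-2.5981i
X[3] = 4
X[4] = -2.5000+2.5981i
X[5] = -3.5000+6.0622i

X = [2, -3.5000-6.0622i, -2.5000-2.5981i, 4, -2.5000+2.5981i, -3.5000+6.0622i]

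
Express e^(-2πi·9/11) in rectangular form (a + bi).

ω_11^9 = e^(-2πi·9/11)
= cos(-2π·9/11) + i·sin(-2π·9/11)
= cos(-18π/11) + i·sin(-18π/11)

ω_11^9 = cos(-18π/11) + i·sin(-18π/11) = 0.4154+0.9096i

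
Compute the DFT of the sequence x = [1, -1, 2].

X[k] = Σ(n=0 to 2) x[n] · ω_3^(nk)
where ω_3 = e^(-2πi/3)

Computing each X[k]:
X[0] = 2
X[1] = 0.5000+2.5981i
X[2] = 0.5000-2.5981i

X = [2, 0.5000+2.5981i, 0.5000-2.5981i]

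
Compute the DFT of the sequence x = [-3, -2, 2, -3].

X[k] = Σ(n=0 to 3) x[n] · ω_4^(nk)
where ω_4 = e^(-2πi/4)

Computing each X[k]:
X[0] = -6
X[1] = -5-1i
X[2] = 4
X[3] = -5+1i

X = [-6, -5-1i, 4, -5+1i]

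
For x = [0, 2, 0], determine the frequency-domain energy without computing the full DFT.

Parseval: Σ|x[n]|² = (1/N)Σ|X[k]|², so Σ|X[k]|² = N·Σ|x[n]|² = 3·4.0000

Σ|X[k]|² = N·Σ|x[n]|² = 3·4.0000 = 12.0000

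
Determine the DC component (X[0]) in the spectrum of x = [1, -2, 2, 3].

X[0] = Σ(n=0 to 3) x[n] · ω_4^0 = Σ x[n]
= (1) + (-2) + (2) + (3)

X[0] = 4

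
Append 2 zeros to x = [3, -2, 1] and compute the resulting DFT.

Original 3-point DFT: [2, 3.5000+2.5981i, 3.5000-2.5981i]
Zero-padded 5-point DFT provides frequency interpolation.

DFT_5([x, 0, ...]) = [2, 1.5729+1.3143i, 4.9271+2.1266i, 4.9271-2.1266i, 1.5729-1.3143i]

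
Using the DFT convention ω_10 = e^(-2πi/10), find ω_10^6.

ω_10^6 = e^(-2πi·6/10)
= cos(-2π·6/10) + i·sin(-2π·6/10)
= cos(-12π/10) + i·sin(-12π/10)

ω_10^6 = cos(-12π/10) + i·sin(-12π/10) = -0.8090+0.5878i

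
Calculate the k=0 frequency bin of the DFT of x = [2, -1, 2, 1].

X[0] = Σ(n=0 to 3) x[n] · ω_4^0 = Σ x[n]
= (2) + (-1) + (2) + (1)

X[0] = 4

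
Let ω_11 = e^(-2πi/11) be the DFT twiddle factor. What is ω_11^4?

ω_11^4 = e^(-2πi·4/11)
= cos(-2π·4/11) + i·sin(-2π·4/11)
= cos(-8π/11) + i·sin(-8π/11)

ω_11^4 = cos(-8π/11) + i·sin(-8π/11) = -0.6549-0.7557i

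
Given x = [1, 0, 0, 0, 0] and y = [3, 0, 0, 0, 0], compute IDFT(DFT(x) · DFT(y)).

(x ⊛ y)[n] = Σ(m=0 to 4) x[m] · y[(n-m) mod 5]

Computing each output sample:
(x ⊛ y)[0] = 3
(x ⊛ y)[1] = 0
(x ⊛ y)[2] = 0
(x ⊛ y)[3] = 0
(x ⊛ y)[4] = 0

x ⊛ y = [3, 0, 0, 0, 0]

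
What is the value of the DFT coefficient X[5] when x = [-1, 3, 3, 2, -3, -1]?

X[5] = Σ(n=0 to 5) x[n] · ω_6^(5n) where ω_6 = e^(-2πi/6)
= (-1)·ω_6^0 + (3)·ω_6^5 + (3)·ω_6^10 + (2)·ω_6^15 + (-3)·ω_6^20 + (-1)·ω_6^25

X[5] = -2.0000+8.6603i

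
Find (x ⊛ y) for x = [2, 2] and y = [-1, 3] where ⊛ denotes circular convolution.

(x ⊛ y)[n] = Σ(m=0 to 1) x[m] · y[(n-m) mod 2]

Computing each output sample:
(x ⊛ y)[0] = 4
(x ⊛ y)[1] = 4

x ⊛ y = [4, 4]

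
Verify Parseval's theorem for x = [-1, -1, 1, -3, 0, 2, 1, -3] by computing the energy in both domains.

Time domain:
Σ|x[n]|² = |-1|² + |-1|² + |1|² + |-3|² + |0|² + |2|² + |1|² + |-3|² = 26.0000

Frequency domain:
(1/8)Σ|X[k]|² = (1/8)(|-4|² + |-3.1213+2.1213i|² + |-3-7i|² + |1.1213+2.1213i|² + |6|² + |1.1213-2.1213i|² + |-3+7i|² + |-3.1213-2.1213i|²) = (1/8)·208.0000 = 26.0000

Both sides agree, confirming Parseval's theorem.

Σ|x[n]|² = (1/N)Σ|X[k]|² = 26.0000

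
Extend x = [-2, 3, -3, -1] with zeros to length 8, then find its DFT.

Original 4-point DFT: [-3, 1-4i, -7, 1+4i]
Zero-padded 8-point DFT provides frequency interpolation.

DFT_8([x, 0, ...]) = [-3, 0.8284+1.5858i, 1-4i, -4.8284-4.4142i, -7, -4.8284+4.4142i, 1+4i, 0.8284-1.5858i]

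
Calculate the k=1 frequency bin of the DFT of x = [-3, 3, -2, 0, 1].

X[1] = Σ(n=0 to 4) x[n] · ω_5^(1n) where ω_5 = e^(-2πi/5)
= (-3)·ω_5^0 + (3)·ω_5^1 + (-2)·ω_5^2 + (0)·ω_5^3 + (1)·ω_5^4

X[1] = -0.1459-0.7265i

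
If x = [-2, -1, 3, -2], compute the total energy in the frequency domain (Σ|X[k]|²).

Parseval: Σ|x[n]|² = (1/N)Σ|X[k]|², so Σ|X[k]|² = N·Σ|x[n]|² = 4·18.0000

Σ|X[k]|² = N·Σ|x[n]|² = 4·18.0000 = 72.0000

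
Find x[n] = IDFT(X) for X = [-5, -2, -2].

x[n] = (1/3) Σ(k=0 to 2) X[k] · e^(2πikn/3)

Computing each x[n]:
x[0] = -3
x[1] = -1
x[2] = -1

x = [-3, -1, -1]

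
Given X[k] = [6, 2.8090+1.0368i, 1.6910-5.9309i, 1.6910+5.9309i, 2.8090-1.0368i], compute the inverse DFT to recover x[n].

x[n] = (1/5) Σ(k=0 to 4) X[k] · e^(2πikn/5)

Computing each x[n]:
x[0] = 3
x[1] = 2
x[2] = -2
x[3] = 3
x[4] = 0

x = [3, 2, -2, 3, 0]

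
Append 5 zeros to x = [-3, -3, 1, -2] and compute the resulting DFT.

Original 4-point DFT: [-7, -4+1i, 3, -4-1i]
Zero-padded 9-point DFT provides frequency interpolation.

DFT_9([x, 0, ...]) = [-7, -4.1245+2.6756i, -3.4606+0.8804i, -4.0000+3.4641i, 1.5851+3.4009i, 1.5851-3.4009i, -4.0000-3.4641i, -3.4606-0.8804i, -4.1245-2.6756i]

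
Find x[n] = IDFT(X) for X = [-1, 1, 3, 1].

x[n] = (1/4) Σ(k=0 to 3) X[k] · e^(2πikn/4)

Computing each x[n]:
x[0] = 1
x[1] = -1
x[2] = 0
x[3] = -1

x = [1, -1, 0, -1]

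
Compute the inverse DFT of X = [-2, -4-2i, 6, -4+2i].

x[n] = (1/4) Σ(k=0 to 3) X[k] · e^(2πikn/4)

Computing each x[n]:
x[0] = -1
x[1] = -1
x[2] = 3
x[3] = -3

x = [-1, -1, 3, -3]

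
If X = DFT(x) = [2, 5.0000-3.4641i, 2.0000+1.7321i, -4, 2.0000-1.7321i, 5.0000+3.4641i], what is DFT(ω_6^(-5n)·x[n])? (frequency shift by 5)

Modulation property: DFT(ω_6^(-5n)·x[n]) = X[(k-5) mod 6], so circularly shift X by 5 positions.

X[k-5] = [5.0000-3.4641i, 2.0000+1.7321i, -4, 2.0000-1.7321i, 5.0000+3.4641i, 2]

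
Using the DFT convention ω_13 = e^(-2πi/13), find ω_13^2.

ω_13^2 = e^(-2πi·2/13)
= cos(-2π·2/13) + i·sin(-2π·2/13)
= cos(-4π/13) + i·sin(-4π/13)

ω_13^2 = cos(-4π/13) + i·sin(-4π/13) = 0.5681-0.8230i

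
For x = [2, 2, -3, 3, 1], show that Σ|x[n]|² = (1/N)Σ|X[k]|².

Time domain:
Σ|x[n]|² = |2|² + |2|² + |-3|² + |3|² + |1|² = 27.0000

Frequency domain:
(1/5)Σ|X[k]|² = (1/5)(|5|² + |2.9271+2.5757i|² + |-0.4271-6.2941i|² + |-0.4271+6.2941i|² + |2.9271-2.5757i|²) = (1/5)·135.0000 = 27.0000

Both sides agree, confirming Parseval's theorem.

Σ|x[n]|² = (1/N)Σ|X[k]|² = 27.0000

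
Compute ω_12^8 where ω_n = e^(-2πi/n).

ω_12^8 = e^(-2πi·8/12)
= cos(-2π·8/12) + i·sin(-2π·8/12)
= cos(-16π/12) + i·sin(-16π/12)

ω_12^8 = cos(-16π/12) + i·sin(-16π/12) = -0.5000+0.8660i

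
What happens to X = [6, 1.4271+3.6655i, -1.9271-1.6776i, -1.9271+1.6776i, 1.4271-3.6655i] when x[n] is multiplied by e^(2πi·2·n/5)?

Modulation property: DFT(ω_5^(-2n)·x[n]) = X[(k-2) mod 5], so circularly shift X by 2 positions.

X[k-2] = [-1.9271+1.6776i, 1.4271-3.6655i, 6, 1.4271+3.6655i, -1.9271-1.6776i]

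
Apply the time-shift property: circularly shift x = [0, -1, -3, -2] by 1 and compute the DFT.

Time shift by 1: X_shifted[k] = ω_4^(1k) · X[k]
Shifted x = [-2, 0, -1, -3]

DFT(x[n-1]) = [-6, -1-3i, 0, -1+3i]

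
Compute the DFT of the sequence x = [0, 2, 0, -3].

X[k] = Σ(n=0 to 3) x[n] · ω_4^(nk)
where ω_4 = e^(-2πi/4)

Computing each X[k]:
X[0] = -1
X[1] = -5i
X[2] = 1
X[3] = 5i

X = [-1, -5i, 1, 5i]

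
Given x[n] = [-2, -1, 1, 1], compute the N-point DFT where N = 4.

X[k] = Σ(n=0 to 3) x[n] · ω_4^(nk)
where ω_4 = e^(-2πi/4)

Computing each X[k]:
X[0] = -1
X[1] = -3+2i
X[2] = -1
X[3] = -3-2i

X = [-1, -3+2i, -1, -3-2i]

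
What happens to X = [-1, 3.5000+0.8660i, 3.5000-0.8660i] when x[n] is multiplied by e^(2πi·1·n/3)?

Modulation property: DFT(ω_3^(-1n)·x[n]) = X[(k-1) mod 3], so circularly shift X by 1 positions.

X[k-1] = [3.5000-0.8660i, -1, 3.5000+0.8660i]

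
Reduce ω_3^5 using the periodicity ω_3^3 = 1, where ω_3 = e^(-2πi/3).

Since ω_3^3 = 1, powers reduce modulo 3.
5 mod 3 = 2
So ω_3^5 = ω_3^2 = e^(-2πi·2/3)

ω_3^5 = ω_3^2 = -0.5000+0.8660i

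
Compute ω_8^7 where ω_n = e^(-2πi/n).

ω_8^7 = e^(-2πi·7/8)
= cos(-2π·7/8) + i·sin(-2π·7/8)
= cos(-14π/8) + i·sin(-14π/8)

ω_8^7 = cos(-14π/8) + i·sin(-14π/8) = 0.7071+0.7071i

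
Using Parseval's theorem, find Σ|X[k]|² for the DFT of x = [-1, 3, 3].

Parseval: Σ|x[n]|² = (1/N)Σ|X[k]|², so Σ|X[k]|² = N·Σ|x[n]|² = 3·19.0000

Σ|X[k]|² = N·Σ|x[n]|² = 3·19.0000 = 57.0000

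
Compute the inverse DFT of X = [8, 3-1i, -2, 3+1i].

x[n] = (1/4) Σ(k=0 to 3) X[k] · e^(2πikn/4)

Computing each x[n]:
x[0] = 3
x[1] = 3
x[2] = 0
x[3] = 2

x = [3, 3, 0, 2]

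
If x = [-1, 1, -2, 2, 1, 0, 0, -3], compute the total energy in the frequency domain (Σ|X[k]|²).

Parseval: Σ|x[n]|² = (1/N)Σ|X[k]|², so Σ|X[k]|² = N·Σ|x[n]|² = 8·20.0000

Σ|X[k]|² = N·Σ|x[n]|² = 8·20.0000 = 160.0000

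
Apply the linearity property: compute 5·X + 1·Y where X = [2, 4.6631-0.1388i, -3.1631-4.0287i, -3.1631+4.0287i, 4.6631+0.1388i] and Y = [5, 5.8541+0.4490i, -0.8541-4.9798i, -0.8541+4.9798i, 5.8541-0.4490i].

By linearity: DFT(5x + 1y) = 5·DFT(x) + 1·DFT(y)
= 5·[2, 4.6631-0.1388i, -3.1631-4.0287i, -3.1631+4.0287i, 4.6631+0.1388i] + 1·[5, 5.8541+0.4490i, -0.8541-4.9798i, -0.8541+4.9798i, 5.8541-0.4490i]

Computing element-wise:
Z[0] = 5·(2) + 1·(5) = 15
Z[1] = 5·(4.6631-0.1388i) + 1·(5.8541+0.4490i) = 29.1696-0.2450i
Z[2] = 5·(-3.1631-4.0287i) + 1·(-0.8541-4.9798i) = -16.6696-25.1233i
Z[3] = 5·(-3.1631+4.0287i) + 1·(-0.8541+4.9798i) = -16.6696+25.1233i
Z[4] = 5·(4.6631+0.1388i) + 1·(5.8541-0.4490i) = 29.1696+0.2450i

DFT(5x + 1y) = 5·X + 1·Y = [15, 29.1696-0.2450i, -16.6696-25.1233i, -16.6696+25.1233i, 29.1696+0.2450i]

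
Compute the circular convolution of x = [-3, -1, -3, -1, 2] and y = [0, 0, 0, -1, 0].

(x ⊛ y)[n] = Σ(m=0 to 4) x[m] · y[(n-m) mod 5]

Computing each output sample:
(x ⊛ y)[0] = 3
(x ⊛ y)[1] = 1
(x ⊛ y)[2] = -2
(x ⊛ y)[3] = 3
(x ⊛ y)[4] = 1

x ⊛ y = [3, 1, -2, 3, 1]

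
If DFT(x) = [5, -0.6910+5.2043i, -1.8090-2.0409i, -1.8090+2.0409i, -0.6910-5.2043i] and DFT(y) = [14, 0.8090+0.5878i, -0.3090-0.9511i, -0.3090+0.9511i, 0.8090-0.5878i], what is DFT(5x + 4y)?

By linearity: DFT(5x + 4y) = 5·DFT(x) + 4·DFT(y)
= 5·[5, -0.6910+5.2043i, -1.8090-2.0409i, -1.8090+2.0409i, -0.6910-5.2043i] + 4·[14, 0.8090+0.5878i, -0.3090-0.9511i, -0.3090+0.9511i, 0.8090-0.5878i]

Computing element-wise:
Z[0] = 5·(5) + 4·(14) = 81
Z[1] = 5·(-0.6910+5.2043i) + 4·(0.8090+0.5878i) = -0.2190+28.3727i
Z[2] = 5·(-1.8090-2.0409i) + 4·(-0.3090-0.9511i) = -10.2810-14.0089i
Z[3] = 5·(-1.8090+2.0409i) + 4·(-0.3090+0.9511i) = -10.2810+14.0089i
Z[4] = 5·(-0.6910-5.2043i) + 4·(0.8090-0.5878i) = -0.2190-28.3727i

DFT(5x + 4y) = 5·X + 4·Y = [81, -0.2190+28.3727i, -10.2810-14.0089i, -10.2810+14.0089i, -0.2190-28.3727i]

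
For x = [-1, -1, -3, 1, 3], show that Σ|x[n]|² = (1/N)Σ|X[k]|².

Time domain:
Σ|x[n]|² = |-1|² + |-1|² + |-3|² + |1|² + |3|² = 21.0000

Frequency domain:
(1/5)Σ|X[k]|² = (1/5)(|-1|² + |1.2361+6.1554i|² + |-3.2361-1.4531i|² + |-3.2361+1.4531i|² + |1.2361-6.1554i|²) = (1/5)·105.0000 = 21.0000

Both sides agree, confirming Parseval's theorem.

Σ|x[n]|² = (1/N)Σ|X[k]|² = 21.0000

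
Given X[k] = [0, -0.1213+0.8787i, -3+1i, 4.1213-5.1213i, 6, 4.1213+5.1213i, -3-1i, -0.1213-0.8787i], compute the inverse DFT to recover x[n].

x[n] = (1/8) Σ(k=0 to 7) X[k] · e^(2πikn/8)

Computing each x[n]:
x[0] = 1
x[1] = -1
x[2] = 0
x[3] = 1
x[4] = -1
x[5] = -1
x[6] = 3
x[7] = -2

x = [1, -1, 0, 1, -1, -1, 3, -2]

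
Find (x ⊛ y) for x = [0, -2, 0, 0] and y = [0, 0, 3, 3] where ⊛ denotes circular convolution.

(x ⊛ y)[n] = Σ(m=0 to 3) x[m] · y[(n-m) mod 4]

Computing each output sample:
(x ⊛ y)[0] = -6
(x ⊛ y)[1] = 0
(x ⊛ y)[2] = 0
(x ⊛ y)[3] = -6

x ⊛ y = [-6, 0, 0, -6]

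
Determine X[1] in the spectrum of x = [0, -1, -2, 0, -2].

X[1] = Σ(n=0 to 4) x[n] · ω_5^(1n) where ω_5 = e^(-2πi/5)
= (0)·ω_5^0 + (-1)·ω_5^1 + (-2)·ω_5^2 + (0)·ω_5^3 + (-2)·ω_5^4

X[1] = 0.6910+0.2245i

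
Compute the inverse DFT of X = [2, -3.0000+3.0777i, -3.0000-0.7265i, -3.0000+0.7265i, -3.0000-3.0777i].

x[n] = (1/5) Σ(k=0 to 4) X[k] · e^(2πikn/5)

Computing each x[n]:
x[0] = -2
x[1] = 0
x[2] = 0
x[3] = 2
x[4] = 2

x = [-2, 0, 0, 2, 2]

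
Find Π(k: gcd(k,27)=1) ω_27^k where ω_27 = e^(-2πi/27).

The primitive 27th roots of unity are ω_27^k for k coprime to 27: k ∈ {1, 2, 4, 5, 7, 8, 10, 11, 13, 14, 16, 17, 19, 20, 22, 23, 25, 26}
Their product equals the constant term of the cyclotomic polynomial Φ_27(x) up to sign.
For n ≥ 3, the product of all primitive nth roots of unity is 1. (For n=1 it is 1; for n=2 it is -1.)

1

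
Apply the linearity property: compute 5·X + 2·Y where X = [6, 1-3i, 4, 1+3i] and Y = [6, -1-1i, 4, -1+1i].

By linearity: DFT(5x + 2y) = 5·DFT(x) + 2·DFT(y)
= 5·[6, 1-3i, 4, 1+3i] + 2·[6, -1-1i, 4, -1+1i]

Computing element-wise:
Z[0] = 5·(6) + 2·(6) = 42
Z[1] = 5·(1-3i) + 2·(-1-1i) = 3-17i
Z[2] = 5·(4) + 2·(4) = 28
Z[3] = 5·(1+3i) + 2·(-1+1i) = 3+17i

DFT(5x + 2y) = 5·X + 2·Y = [42, 3-17i, 28, 3+17i]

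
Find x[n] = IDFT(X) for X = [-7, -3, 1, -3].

x[n] = (1/4) Σ(k=0 to 3) X[k] · e^(2πikn/4)

Computing each x[n]:
x[0] = -3
x[1] = -2
x[2] = 0
x[3] = -2

x = [-3, -2, 0, -2]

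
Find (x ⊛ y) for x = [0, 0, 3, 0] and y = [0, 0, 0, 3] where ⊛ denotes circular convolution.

(x ⊛ y)[n] = Σ(m=0 to 3) x[m] · y[(n-m) mod 4]

Computing each output sample:
(x ⊛ y)[0] = 0
(x ⊛ y)[1] = 9
(x ⊛ y)[2] = 0
(x ⊛ y)[3] = 0

x ⊛ y = [0, 9, 0, 0]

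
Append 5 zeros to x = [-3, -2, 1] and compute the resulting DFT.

Original 3-point DFT: [-4, -2.5000+2.5981i, -2.5000-2.5981i]
Zero-padded 8-point DFT provides frequency interpolation.

DFT_8([x, 0, ...]) = [-4, -4.4142+0.4142i, -4+2i, -1.5858+2.4142i, 0, -1.5858-2.4142i, -4-2i, -4.4142-0.4142i]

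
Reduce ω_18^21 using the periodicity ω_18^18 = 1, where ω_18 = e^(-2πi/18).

Since ω_18^18 = 1, powers reduce modulo 18.
21 mod 18 = 3
So ω_18^21 = ω_18^3 = e^(-2πi·3/18)

ω_18^21 = ω_18^3 = 0.5000-0.8660i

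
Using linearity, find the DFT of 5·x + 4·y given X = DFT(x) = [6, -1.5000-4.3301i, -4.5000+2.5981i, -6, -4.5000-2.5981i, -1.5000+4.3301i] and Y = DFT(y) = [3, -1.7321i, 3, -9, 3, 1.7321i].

By linearity: DFT(5x + 4y) = 5·DFT(x) + 4·DFT(y)
= 5·[6, -1.5000-4.3301i, -4.5000+2.5981i, -6, -4.5000-2.5981i, -1.5000+4.3301i] + 4·[3, -1.7321i, 3, -9, 3, 1.7321i]

Computing element-wise:
Z[0] = 5·(6) + 4·(3) = 42
Z[1] = 5·(-1.5000-4.3301i) + 4·(-1.7321i) = -7.5000-28.5789i
Z[2] = 5·(-4.5000+2.5981i) + 4·(3) = -10.5000+12.9905i
Z[3] = 5·(-6) + 4·(-9) = -66
Z[4] = 5·(-4.5000-2.5981i) + 4·(3) = -10.5000-12.9905i
Z[5] = 5·(-1.5000+4.3301i) + 4·(1.7321i) = -7.5000+28.5789i

DFT(5x + 4y) = 5·X + 4·Y = [42, -7.5000-28.5789i, -10.5000+12.9905i, -66, -10.5000-12.9905i, -7.5000+28.5789i]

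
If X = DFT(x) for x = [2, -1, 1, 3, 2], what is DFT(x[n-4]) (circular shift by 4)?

Time shift by 4: X_shifted[k] = ω_5^(4k) · X[k]
Shifted x = [-1, 1, 3, 2, 2]

DFT(x[n-4]) = [7, -4.1180+0.3633i, -1.8820+1.5388i, -1.8820-1.5388i, -4.1180-0.3633i]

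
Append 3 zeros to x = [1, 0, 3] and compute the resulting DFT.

Original 3-point DFT: [4, -0.5000+2.5981i, -0.5000-2.5981i]
Zero-padded 6-point DFT provides frequency interpolation.

DFT_6([x, 0, ...]) = [4, -0.5000-2.5981i, -0.5000+2.5981i, 4, -0.5000-2.5981i, -0.5000+2.5981i]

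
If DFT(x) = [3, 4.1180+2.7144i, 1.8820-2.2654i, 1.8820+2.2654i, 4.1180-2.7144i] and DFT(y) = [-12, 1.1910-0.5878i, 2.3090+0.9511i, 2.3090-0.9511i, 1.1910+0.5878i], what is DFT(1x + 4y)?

By linearity: DFT(1x + 4y) = 1·DFT(x) + 4·DFT(y)
= 1·[3, 4.1180+2.7144i, 1.8820-2.2654i, 1.8820+2.2654i, 4.1180-2.7144i] + 4·[-12, 1.1910-0.5878i, 2.3090+0.9511i, 2.3090-0.9511i, 1.1910+0.5878i]

Computing element-wise:
Z[0] = 1·(3) + 4·(-12) = -45
Z[1] = 1·(4.1180+2.7144i) + 4·(1.1910-0.5878i) = 8.8820+0.3632i
Z[2] = 1·(1.8820-2.2654i) + 4·(2.3090+0.9511i) = 11.1180+1.5390i
Z[3] = 1·(1.8820+2.2654i) + 4·(2.3090-0.9511i) = 11.1180-1.5390i
Z[4] = 1·(4.1180-2.7144i) + 4·(1.1910+0.5878i) = 8.8820-0.3632i

DFT(1x + 4y) = 1·X + 4·Y = [-45, 8.8820+0.3632i, 11.1180+1.5390i, 11.1180-1.5390i, 8.8820-0.3632i]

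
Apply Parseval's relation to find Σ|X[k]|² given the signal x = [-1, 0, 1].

Parseval: Σ|x[n]|² = (1/N)Σ|X[k]|², so Σ|X[k]|² = N·Σ|x[n]|² = 3·2.0000

Σ|X[k]|² = N·Σ|x[n]|² = 3·2.0000 = 6.0000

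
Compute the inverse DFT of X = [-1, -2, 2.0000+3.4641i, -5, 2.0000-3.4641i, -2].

x[n] = (1/6) Σ(k=0 to 5) X[k] · e^(2πikn/6)

Computing each x[n]:
x[0] = -1
x[1] = -1
x[2] = 0
x[3] = 2
x[4] = -2
x[5] = 1

x = [-1, -1, 0, 2, -2, 1]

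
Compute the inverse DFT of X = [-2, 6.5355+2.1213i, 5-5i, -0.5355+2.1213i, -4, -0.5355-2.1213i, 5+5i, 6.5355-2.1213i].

x[n] = (1/8) Σ(k=0 to 7) X[k] · e^(2πikn/8)

Computing each x[n]:
x[0] = 2
x[1] = 2
x[2] = -2
x[3] = -3
x[4] = -1
x[5] = 1
x[6] = -2
x[7] = 1

x = [2, 2, -2, -3, -1, 1, -2, 1]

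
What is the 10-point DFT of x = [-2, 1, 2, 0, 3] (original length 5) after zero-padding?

Original 5-point DFT: [4, -2.3820+0.7265i, -4.6180+3.0777i, -4.6180-3.0777i, -2.3820-0.7265i]
Zero-padded 10-point DFT provides frequency interpolation.

DFT_10([x, 0, ...]) = [4, -3.0000-4.2533i, -2.3820+0.7265i, -3.0000-2.6287i, -4.6180+3.0777i, 2, -4.6180-3.0777i, -3.0000+2.6287i, -2.3820-0.7265i, -3.0000+4.2533i]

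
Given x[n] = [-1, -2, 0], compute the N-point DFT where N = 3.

X[k] = Σ(n=0 to 2) x[n] · ω_3^(nk)
where ω_3 = e^(-2πi/3)

Computing each X[k]:
X[0] = -3
X[1] = 1.7321i
X[2] = -1.7321i

X = [-3, 1.7321i, -1.7321i]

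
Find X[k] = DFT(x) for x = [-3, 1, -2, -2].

X[k] = Σ(n=0 to 3) x[n] · ω_4^(nk)
where ω_4 = e^(-2πi/4)

Computing each X[k]:
X[0] = -6
X[1] = -1-3i
X[2] = -4
X[3] = -1+3i

X = [-6, -1-3i, -4, -1+3i]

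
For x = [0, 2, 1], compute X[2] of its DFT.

X[2] = Σ(n=0 to 2) x[n] · ω_3^(2n) where ω_3 = e^(-2πi/3)
= (0)·ω_3^0 + (2)·ω_3^2 + (1)·ω_3^4

X[2] = -1.5000+0.8660i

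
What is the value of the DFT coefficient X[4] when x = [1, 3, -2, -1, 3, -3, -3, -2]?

X[4] = Σ(n=0 to 7) x[n] · ω_8^(4n) where ω_8 = e^(-2πi/8)
= (1)·ω_8^0 + (3)·ω_8^4 + (-2)·ω_8^8 + (-1)·ω_8^12 + (3)·ω_8^16 + (-3)·ω_8^20 + (-3)·ω_8^24 + (-2)·ω_8^28

X[4] = 2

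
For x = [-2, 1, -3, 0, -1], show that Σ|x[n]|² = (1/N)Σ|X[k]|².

Time domain:
Σ|x[n]|² = |-2|² + |1|² + |-3|² + |0|² + |-1|² = 15.0000

Frequency domain:
(1/5)Σ|X[k]|² = (1/5)(|-5|² + |0.4271-0.1388i|² + |-2.9271-4.0287i|² + |-2.9271+4.0287i|² + |0.4271+0.1388i|²) = (1/5)·75.0000 = 15.0000

Both sides agree, confirming Parseval's theorem.

Σ|x[n]|² = (1/N)Σ|X[k]|² = 15.0000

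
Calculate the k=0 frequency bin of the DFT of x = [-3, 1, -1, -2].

X[0] = Σ(n=0 to 3) x[n] · ω_4^0 = Σ x[n]
= (-3) + (1) + (-1) + (-2)

X[0] = -5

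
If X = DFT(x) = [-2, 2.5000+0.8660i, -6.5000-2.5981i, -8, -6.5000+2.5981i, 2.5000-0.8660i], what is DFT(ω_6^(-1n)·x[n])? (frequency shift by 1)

Modulation property: DFT(ω_6^(-1n)·x[n]) = X[(k-1) mod 6], so circularly shift X by 1 positions.

X[k-1] = [2.5000-0.8660i, -2, 2.5000+0.8660i, -6.5000-2.5981i, -8, -6.5000+2.5981i]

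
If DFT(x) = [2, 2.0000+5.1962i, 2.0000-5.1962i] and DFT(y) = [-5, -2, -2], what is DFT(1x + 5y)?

By linearity: DFT(1x + 5y) = 1·DFT(x) + 5·DFT(y)
= 1·[2, 2.0000+5.1962i, 2.0000-5.1962i] + 5·[-5, -2, -2]

Computing element-wise:
Z[0] = 1·(2) + 5·(-5) = -23
Z[1] = 1·(2.0000+5.1962i) + 5·(-2) = -8.0000+5.1962i
Z[2] = 1·(2.0000-5.1962i) + 5·(-2) = -8.0000-5.1962i

DFT(1x + 5y) = 1·X + 5·Y = [-23, -8.0000+5.1962i, -8.0000-5.1962i]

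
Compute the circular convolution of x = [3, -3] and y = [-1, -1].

(x ⊛ y)[n] = Σ(m=0 to 1) x[m] · y[(n-m) mod 2]

Computing each output sample:
(x ⊛ y)[0] = 0
(x ⊛ y)[1] = 0

x ⊛ y = [0, 0]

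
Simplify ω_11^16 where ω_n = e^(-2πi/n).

Since ω_11^11 = 1, powers reduce modulo 11.
16 mod 11 = 5
So ω_11^16 = ω_11^5 = e^(-2πi·5/11)

ω_11^16 = ω_11^5 = -0.9595-0.2817i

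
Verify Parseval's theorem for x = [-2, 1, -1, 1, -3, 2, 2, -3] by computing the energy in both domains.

Time domain:
Σ|x[n]|² = |-2|² + |1|² + |-1|² + |1|² + |-3|² + |2|² + |2|² + |-3|² = 33.0000

Frequency domain:
(1/8)Σ|X[k]|² = (1/8)(|-3|² + |-2.5355+0.8787i|² + |-6-5i|² + |4.5355-5.1213i|² + |-5|² + |4.5355+5.1213i|² + |-6+5i|² + |-2.5355-0.8787i|²) = (1/8)·264.0000 = 33.0000

Both sides agree, confirming Parseval's theorem.

Σ|x[n]|² = (1/N)Σ|X[k]|² = 33.0000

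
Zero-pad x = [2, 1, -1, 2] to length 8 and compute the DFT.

Original 4-point DFT: [4, 3+1i, -2, 3-1i]
Zero-padded 8-point DFT provides frequency interpolation.

DFT_8([x, 0, ...]) = [4, 1.2929-1.1213i, 3+1i, 2.7071-3.1213i, -2, 2.7071+3.1213i, 3-1i, 1.2929+1.1213i]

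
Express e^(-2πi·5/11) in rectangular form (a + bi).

ω_11^5 = e^(-2πi·5/11)
= cos(-2π·5/11) + i·sin(-2π·5/11)
= cos(-10π/11) + i·sin(-10π/11)

ω_11^5 = cos(-10π/11) + i·sin(-10π/11) = -0.9595-0.2817i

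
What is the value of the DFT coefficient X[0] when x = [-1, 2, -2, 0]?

X[0] = Σ(n=0 to 3) x[n] · ω_4^0 = Σ x[n]
= (-1) + (2) + (-2) + (0)

X[0] = -1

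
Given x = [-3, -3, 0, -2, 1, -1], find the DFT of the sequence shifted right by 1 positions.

Time shift by 1: X_shifted[k] = ω_6^(1k) · X[k]
Shifted x = [-1, -3, -3, 0, -2, 1]

DFT(x[n-1]) = [-8, 0.5000+4.3301i, 2.5000+2.5981i, -4, 2.5000-2.5981i, 0.5000-4.3301i]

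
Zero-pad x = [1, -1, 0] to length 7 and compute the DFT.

Original 3-point DFT: [0, 1.5000+0.8660i, 1.5000-0.8660i]
Zero-padded 7-point DFT provides frequency interpolation.

DFT_7([x, 0, ...]) = [0, 0.3765+0.7818i, 1.2225+0.9749i, 1.9010+0.4339i, 1.9010-0.4339i, 1.2225-0.9749i, 0.3765-0.7818i]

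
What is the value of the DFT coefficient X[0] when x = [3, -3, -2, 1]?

X[0] = Σ(n=0 to 3) x[n] · ω_4^0 = Σ x[n]
= (3) + (-3) + (-2) + (1)

X[0] = -1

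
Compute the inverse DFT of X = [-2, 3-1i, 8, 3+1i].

x[n] = (1/4) Σ(k=0 to 3) X[k] · e^(2πikn/4)

Computing each x[n]:
x[0] = 3
x[1] = -2
x[2] = 0
x[3] = -3

x = [3, -2, 0, -3]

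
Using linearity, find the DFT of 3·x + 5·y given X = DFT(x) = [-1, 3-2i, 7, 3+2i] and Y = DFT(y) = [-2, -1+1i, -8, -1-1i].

By linearity: DFT(3x + 5y) = 3·DFT(x) + 5·DFT(y)
= 3·[-1, 3-2i, 7, 3+2i] + 5·[-2, -1+1i, -8, -1-1i]

Computing element-wise:
Z[0] = 3·(-1) + 5·(-2) = -13
Z[1] = 3·(3-2i) + 5·(-1+1i) = 4-1i
Z[2] = 3·(7) + 5·(-8) = -19
Z[3] = 3·(3+2i) + 5·(-1-1i) = 4+1i

DFT(3x + 5y) = 3·X + 5·Y = [-13, 4-1i, -19, 4+1i]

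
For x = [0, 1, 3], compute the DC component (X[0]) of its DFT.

X[0] = Σ(n=0 to 2) x[n] · ω_3^0 = Σ x[n]
= (0) + (1) + (3)

X[0] = 4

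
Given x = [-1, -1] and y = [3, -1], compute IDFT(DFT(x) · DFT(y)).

(x ⊛ y)[n] = Σ(m=0 to 1) x[m] · y[(n-m) mod 2]

Computing each output sample:
(x ⊛ y)[0] = -2
(x ⊛ y)[1] = -2

x ⊛ y = [-2, -2]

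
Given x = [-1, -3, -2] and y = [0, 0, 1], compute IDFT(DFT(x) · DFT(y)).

(x ⊛ y)[n] = Σ(m=0 to 2) x[m] · y[(n-m) mod 3]

Computing each output sample:
(x ⊛ y)[0] = -3
(x ⊛ y)[1] = -2
(x ⊛ y)[2] = -1

x ⊛ y = [-3, -2, -1]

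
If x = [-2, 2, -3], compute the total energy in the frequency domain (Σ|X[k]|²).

Parseval: Σ|x[n]|² = (1/N)Σ|X[k]|², so Σ|X[k]|² = N·Σ|x[n]|² = 3·17.0000

Σ|X[k]|² = N·Σ|x[n]|² = 3·17.0000 = 51.0000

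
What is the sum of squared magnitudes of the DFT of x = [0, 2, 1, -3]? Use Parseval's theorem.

Parseval: Σ|x[n]|² = (1/N)Σ|X[k]|², so Σ|X[k]|² = N·Σ|x[n]|² = 4·14.0000

Σ|X[k]|² = N·Σ|x[n]|² = 4·14.0000 = 56.0000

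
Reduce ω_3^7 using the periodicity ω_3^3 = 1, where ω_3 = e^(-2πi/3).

Since ω_3^3 = 1, powers reduce modulo 3.
7 mod 3 = 1
So ω_3^7 = ω_3^1 = e^(-2πi·1/3)

ω_3^7 = ω_3^1 = -0.5000-0.8660i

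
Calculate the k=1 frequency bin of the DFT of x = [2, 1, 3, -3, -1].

X[1] = Σ(n=0 to 4) x[n] · ω_5^(1n) where ω_5 = e^(-2πi/5)
= (2)·ω_5^0 + (1)·ω_5^1 + (3)·ω_5^2 + (-3)·ω_5^3 + (-1)·ω_5^4

X[1] = 2.0000-5.4288i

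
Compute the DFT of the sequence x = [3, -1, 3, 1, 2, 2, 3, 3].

X[k] = Σ(n=0 to 7) x[n] · ω_8^(nk)
where ω_8 = e^(-2πi/8)

Computing each X[k]:
X[0] = 16
X[1] = 0.2929+3.5355i
X[2] = -1+3i
X[3] = 1.7071+3.5355i
X[4] = 6
X[5] = 1.7071-3.5355i
X[6] = -1-3i
X[7] = 0.2929-3.5355i

X = [16, 0.2929+3.5355i, -1+3i, 1.7071+3.5355i, 6, 1.7071-3.5355i, -1-3i, 0.2929-3.5355i]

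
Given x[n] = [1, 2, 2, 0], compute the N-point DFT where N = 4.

X[k] = Σ(n=0 to 3) x[n] · ω_4^(nk)
where ω_4 = e^(-2πi/4)

Computing each X[k]:
X[0] = 5
X[1] = -1-2i
X[2] = 1
X[3] = -1+2i

X = [5, -1-2i, 1, -1+2i]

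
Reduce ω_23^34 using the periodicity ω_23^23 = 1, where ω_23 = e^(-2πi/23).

Since ω_23^23 = 1, powers reduce modulo 23.
34 mod 23 = 11
So ω_23^34 = ω_23^11 = e^(-2πi·11/23)

ω_23^34 = ω_23^11 = -0.9907-0.1362i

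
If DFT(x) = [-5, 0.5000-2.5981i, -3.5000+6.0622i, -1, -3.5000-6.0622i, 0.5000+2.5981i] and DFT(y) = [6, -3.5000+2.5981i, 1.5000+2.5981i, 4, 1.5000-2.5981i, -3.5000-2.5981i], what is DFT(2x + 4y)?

By linearity: DFT(2x + 4y) = 2·DFT(x) + 4·DFT(y)
= 2·[-5, 0.5000-2.5981i, -3.5000+6.0622i, -1, -3.5000-6.0622i, 0.5000+2.5981i] + 4·[6, -3.5000+2.5981i, 1.5000+2.5981i, 4, 1.5000-2.5981i, -3.5000-2.5981i]

Computing element-wise:
Z[0] = 2·(-5) + 4·(6) = 14
Z[1] = 2·(0.5000-2.5981i) + 4·(-3.5000+2.5981i) = -13.0000+5.1962i
Z[2] = 2·(-3.5000+6.0622i) + 4·(1.5000+2.5981i) = -1.0000+22.5168i
Z[3] = 2·(-1) + 4·(4) = 14
Z[4] = 2·(-3.5000-6.0622i) + 4·(1.5000-2.5981i) = -1.0000-22.5168i
Z[5] = 2·(0.5000+2.5981i) + 4·(-3.5000-2.5981i) = -13.0000-5.1962i

DFT(2x + 4y) = 2·X + 4·Y = [14, -13.0000+5.1962i, -1.0000+22.5168i, 14, -1.0000-22.5168i, -13.0000-5.1962i]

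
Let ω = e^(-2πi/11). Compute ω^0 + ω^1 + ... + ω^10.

Sum of all nth roots of unity equals 0 for n > 1 (geometric series with r ≠ 1).

0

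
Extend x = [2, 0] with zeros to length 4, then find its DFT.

Original 2-point DFT: [2, 2]
Zero-padded 4-point DFT provides frequency interpolation.

DFT_4([x, 0, ...]) = [2, 2, 2, 2]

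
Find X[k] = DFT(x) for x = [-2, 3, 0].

X[k] = Σ(n=0 to 2) x[n] · ω_3^(nk)
where ω_3 = e^(-2πi/3)

Computing each X[k]:
X[0] = 1
X[1] = -3.5000-2.5981i
X[2] = -3.5000+2.5981i

X = [1, -3.5000-2.5981i, -3.5000+2.5981i]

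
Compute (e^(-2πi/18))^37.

Since ω_18^18 = 1, powers reduce modulo 18.
37 mod 18 = 1
So ω_18^37 = ω_18^1 = e^(-2πi·1/18)

ω_18^37 = ω_18^1 = 0.9397-0.3420i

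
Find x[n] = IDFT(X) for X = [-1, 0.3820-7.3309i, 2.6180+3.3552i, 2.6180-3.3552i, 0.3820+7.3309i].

x[n] = (1/5) Σ(k=0 to 4) X[k] · e^(2πikn/5)

Computing each x[n]:
x[0] = 1
x[1] = 1
x[2] = 3
x[3] = -3
x[4] = -3

x = [1, 1, 3, -3, -3]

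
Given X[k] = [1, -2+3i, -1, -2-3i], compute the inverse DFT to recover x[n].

x[n] = (1/4) Σ(k=0 to 3) X[k] · e^(2πikn/4)

Computing each x[n]:
x[0] = -1
x[1] = -1
x[2] = 1
x[3] = 2

x = [-1, -1, 1, 2]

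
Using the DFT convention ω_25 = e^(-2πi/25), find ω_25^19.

ω_25^19 = e^(-2πi·19/25)
= cos(-2π·19/25) + i·sin(-2π·19/25)
= cos(-38π/25) + i·sin(-38π/25)

ω_25^19 = cos(-38π/25) + i·sin(-38π/25) = 0.0628+0.9980i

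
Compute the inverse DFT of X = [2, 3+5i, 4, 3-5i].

x[n] = (1/4) Σ(k=0 to 3) X[k] · e^(2πikn/4)

Computing each x[n]:
x[0] = 3
x[1] = -3
x[2] = 0
x[3] = 2

x = [3, -3, 0, 2]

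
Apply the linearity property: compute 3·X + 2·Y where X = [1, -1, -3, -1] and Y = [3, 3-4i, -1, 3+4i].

By linearity: DFT(3x + 2y) = 3·DFT(x) + 2·DFT(y)
= 3·[1, -1, -3, -1] + 2·[3, 3-4i, -1, 3+4i]

Computing element-wise:
Z[0] = 3·(1) + 2·(3) = 9
Z[1] = 3·(-1) + 2·(3-4i) = 3-8i
Z[2] = 3·(-3) + 2·(-1) = -11
Z[3] = 3·(-1) + 2·(3+4i) = 3+8i

DFT(3x + 2y) = 3·X + 2·Y = [9, 3-8i, -11, 3+8i]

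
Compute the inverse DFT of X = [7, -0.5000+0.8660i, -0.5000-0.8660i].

x[n] = (1/3) Σ(k=0 to 2) X[k] · e^(2πikn/3)

Computing each x[n]:
x[0] = 2
x[1] = 2
x[2] = 3

x = [2, 2, 3]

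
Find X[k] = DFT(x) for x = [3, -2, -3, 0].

X[k] = Σ(n=0 to 3) x[n] · ω_4^(nk)
where ω_4 = e^(-2πi/4)

Computing each X[k]:
X[0] = -2
X[1] = 6+2i
X[2] = 2
X[3] = 6-2i

X = [-2, 6+2i, 2, 6-2i]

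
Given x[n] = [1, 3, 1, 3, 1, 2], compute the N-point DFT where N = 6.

X[k] = Σ(n=0 to 5) x[n] · ω_6^(nk)
where ω_6 = e^(-2πi/6)

Computing each X[k]:
X[0] = 11
X[1] = -0.5000-0.8660i
X[2] = 0.5000-0.8660i
X[3] = -5
X[4] = 0.5000+0.8660i
X[5] = -0.5000+0.8660i

X = [11, -0.5000-0.8660i, 0.5000-0.8660i, -5, 0.5000+0.8660i, -0.5000+0.8660i]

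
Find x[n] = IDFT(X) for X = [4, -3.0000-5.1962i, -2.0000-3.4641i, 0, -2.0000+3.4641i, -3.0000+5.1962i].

x[n] = (1/6) Σ(k=0 to 5) X[k] · e^(2πikn/6)

Computing each x[n]:
x[0] = -1
x[1] = 3
x[2] = 2
x[3] = 1
x[4] = 1
x[5] = -2

x = [-1, 3, 2, 1, 1, -2]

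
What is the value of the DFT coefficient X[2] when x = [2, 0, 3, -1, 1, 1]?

X[2] = Σ(n=0 to 5) x[n] · ω_6^(2n) where ω_6 = e^(-2πi/6)
= (2)·ω_6^0 + (0)·ω_6^2 + (3)·ω_6^4 + (-1)·ω_6^6 + (1)·ω_6^8 + (1)·ω_6^10

X[2] = -1.5000+2.5981i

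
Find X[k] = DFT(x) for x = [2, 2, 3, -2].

X[k] = Σ(n=0 to 3) x[n] · ω_4^(nk)
where ω_4 = e^(-2πi/4)

Computing each X[k]:
X[0] = 5
X[1] = -1-4i
X[2] = 5
X[3] = -1+4i

X = [5, -1-4i, 5, -1+4i]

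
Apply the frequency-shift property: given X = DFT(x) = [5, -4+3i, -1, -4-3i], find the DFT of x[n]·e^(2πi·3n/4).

Modulation property: DFT(ω_4^(-3n)·x[n]) = X[(k-3) mod 4], so circularly shift X by 3 positions.

X[k-3] = [-4+3i, -1, -4-3i, 5]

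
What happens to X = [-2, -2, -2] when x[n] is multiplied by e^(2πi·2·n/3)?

Modulation property: DFT(ω_3^(-2n)·x[n]) = X[(k-2) mod 3], so circularly shift X by 2 positions.

X[k-2] = [-2, -2, -2]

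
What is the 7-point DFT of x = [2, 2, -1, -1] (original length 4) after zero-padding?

Original 4-point DFT: [2, 3-3i, 0, 3+3i]
Zero-padded 7-point DFT provides frequency interpolation.

DFT_7([x, 0, ...]) = [2, 4.3705-0.1549i, 1.8324-3.1656i, -0.2029-0.6747i, -0.2029+0.6747i, 1.8324+3.1656i, 4.3705+0.1549i]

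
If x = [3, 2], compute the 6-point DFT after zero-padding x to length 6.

Original 2-point DFT: [5, 1]
Zero-padded 6-point DFT provides frequency interpolation.

DFT_6([x, 0, ...]) = [5, 4.0000-1.7321i, 2.0000-1.7321i, 1, 2.0000+1.7321i, 4.0000+1.7321i]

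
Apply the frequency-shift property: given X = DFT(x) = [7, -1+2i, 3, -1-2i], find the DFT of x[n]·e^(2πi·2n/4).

Modulation property: DFT(ω_4^(-2n)·x[n]) = X[(k-2) mod 4], so circularly shift X by 2 positions.

X[k-2] = [3, -1-2i, 7, -1+2i]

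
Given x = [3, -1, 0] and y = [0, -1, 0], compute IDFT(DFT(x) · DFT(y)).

(x ⊛ y)[n] = Σ(m=0 to 2) x[m] · y[(n-m) mod 3]

Computing each output sample:
(x ⊛ y)[0] = 0
(x ⊛ y)[1] = -3
(x ⊛ y)[2] = 1

x ⊛ y = [0, -3, 1]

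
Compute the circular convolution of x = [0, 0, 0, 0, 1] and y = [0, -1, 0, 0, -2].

(x ⊛ y)[n] = Σ(m=0 to 4) x[m] · y[(n-m) mod 5]

Computing each output sample:
(x ⊛ y)[0] = -1
(x ⊛ y)[1] = 0
(x ⊛ y)[2] = 0
(x ⊛ y)[3] = -2
(x ⊛ y)[4] = 0

x ⊛ y = [-1, 0, 0, -2, 0]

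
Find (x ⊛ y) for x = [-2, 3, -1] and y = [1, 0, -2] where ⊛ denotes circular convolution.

(x ⊛ y)[n] = Σ(m=0 to 2) x[m] · y[(n-m) mod 3]

Computing each output sample:
(x ⊛ y)[0] = -8
(x ⊛ y)[1] = 5
(x ⊛ y)[2] = 3

x ⊛ y = [-8, 5, 3]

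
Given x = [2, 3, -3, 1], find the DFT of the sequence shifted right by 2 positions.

Time shift by 2: X_shifted[k] = ω_4^(2k) · X[k]
Shifted x = [-3, 1, 2, 3]

DFT(x[n-2]) = [3, -5+2i, -5, -5-2i]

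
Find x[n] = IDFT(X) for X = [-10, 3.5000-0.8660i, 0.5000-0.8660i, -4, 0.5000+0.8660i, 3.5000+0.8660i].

x[n] = (1/6) Σ(k=0 to 5) X[k] · e^(2πikn/6)

Computing each x[n]:
x[0] = -1
x[1] = 0
x[2] = -3
x[3] = -2
x[4] = -3
x[5] = -1

x = [-1, 0, -3, -2, -3, -1]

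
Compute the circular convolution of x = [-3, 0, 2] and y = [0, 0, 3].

(x ⊛ y)[n] = Σ(m=0 to 2) x[m] · y[(n-m) mod 3]

Computing each output sample:
(x ⊛ y)[0] = 0
(x ⊛ y)[1] = 6
(x ⊛ y)[2] = -9

x ⊛ y = [0, 6, -9]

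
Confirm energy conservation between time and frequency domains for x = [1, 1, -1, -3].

Time domain:
Σ|x[n]|² = |1|² + |1|² + |-1|² + |-3|² = 12.0000

Frequency domain:
(1/4)Σ|X[k]|² = (1/4)(|-2|² + |2-4i|² + |2|² + |2+4i|²) = (1/4)·48.0000 = 12.0000

Both sides agree, confirming Parseval's theorem.

Σ|x[n]|² = (1/N)Σ|X[k]|² = 12.0000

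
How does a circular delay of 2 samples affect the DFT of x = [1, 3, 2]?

Time shift by 2: X_shifted[k] = ω_3^(2k) · X[k]
Shifted x = [3, 2, 1]

DFT(x[n-2]) = [6, 1.5000-0.8660i, 1.5000+0.8660i]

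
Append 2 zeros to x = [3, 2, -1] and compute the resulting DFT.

Original 3-point DFT: [4, 2.5000-2.5981i, 2.5000+2.5981i]
Zero-padded 5-point DFT provides frequency interpolation.

DFT_5([x, 0, ...]) = [4, 4.4271-1.3143i, 1.0729-2.1266i, 1.0729+2.1266i, 4.4271+1.3143i]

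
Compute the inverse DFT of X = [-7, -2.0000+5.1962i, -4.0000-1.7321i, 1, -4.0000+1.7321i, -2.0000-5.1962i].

x[n] = (1/6) Σ(k=0 to 5) X[k] · e^(2πikn/6)

Computing each x[n]:
x[0] = -3
x[1] = -2
x[2] = -2
x[3] = -2
x[4] = 2
x[5] = 0

x = [-3, -2, -2, -2, 2, 0]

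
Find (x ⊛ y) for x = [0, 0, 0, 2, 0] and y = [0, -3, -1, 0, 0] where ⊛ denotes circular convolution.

(x ⊛ y)[n] = Σ(m=0 to 4) x[m] · y[(n-m) mod 5]

Computing each output sample:
(x ⊛ y)[0] = -2
(x ⊛ y)[1] = 0
(x ⊛ y)[2] = 0
(x ⊛ y)[3] = 0
(x ⊛ y)[4] = -6

x ⊛ y = [-2, 0, 0, 0, -6]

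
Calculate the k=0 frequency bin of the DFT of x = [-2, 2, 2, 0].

X[0] = Σ(n=0 to 3) x[n] · ω_4^0 = Σ x[n]
= (-2) + (2) + (2) + (0)

X[0] = 2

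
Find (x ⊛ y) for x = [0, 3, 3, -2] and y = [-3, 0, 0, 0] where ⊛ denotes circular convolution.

(x ⊛ y)[n] = Σ(m=0 to 3) x[m] · y[(n-m) mod 4]

Computing each output sample:
(x ⊛ y)[0] = 0
(x ⊛ y)[1] = -9
(x ⊛ y)[2] = -9
(x ⊛ y)[3] = 6

x ⊛ y = [0, -9, -9, 6]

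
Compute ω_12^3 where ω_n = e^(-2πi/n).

ω_12^3 = e^(-2πi·3/12)
= cos(-2π·3/12) + i·sin(-2π·3/12)
= cos(-6π/12) + i·sin(-6π/12)

ω_12^3 = cos(-6π/12) + i·sin(-6π/12) = -1i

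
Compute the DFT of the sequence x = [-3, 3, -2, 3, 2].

X[k] = Σ(n=0 to 4) x[n] · ω_5^(nk)
where ω_5 = e^(-2πi/5)

Computing each X[k]:
X[0] = 3
X[1] = -2.2639+1.9879i
X[2] = -6.7361-5.3431i
X[3] = -6.7361+5.3431i
X[4] = -2.2639-1.9879i

X = [3, -2.2639+1.9879i, -6.7361-5.3431i, -6.7361+5.3431i, -2.2639-1.9879i]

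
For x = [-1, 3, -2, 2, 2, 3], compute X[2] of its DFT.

X[2] = Σ(n=0 to 5) x[n] · ω_6^(2n) where ω_6 = e^(-2πi/6)
= (-1)·ω_6^0 + (3)·ω_6^2 + (-2)·ω_6^4 + (2)·ω_6^6 + (2)·ω_6^8 + (3)·ω_6^10

X[2] = -2.0000-3.4641i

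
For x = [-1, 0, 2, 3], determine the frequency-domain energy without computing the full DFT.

Parseval: Σ|x[n]|² = (1/N)Σ|X[k]|², so Σ|X[k]|² = N·Σ|x[n]|² = 4·14.0000

Σ|X[k]|² = N·Σ|x[n]|² = 4·14.0000 = 56.0000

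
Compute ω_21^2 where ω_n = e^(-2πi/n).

ω_21^2 = e^(-2πi·2/21)
= cos(-2π·2/21) + i·sin(-2π·2/21)
= cos(-4π/21) + i·sin(-4π/21)

ω_21^2 = cos(-4π/21) + i·sin(-4π/21) = 0.8262-0.5633i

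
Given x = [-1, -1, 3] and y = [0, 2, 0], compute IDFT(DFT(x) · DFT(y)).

(x ⊛ y)[n] = Σ(m=0 to 2) x[m] · y[(n-m) mod 3]

Computing each output sample:
(x ⊛ y)[0] = 6
(x ⊛ y)[1] = -2
(x ⊛ y)[2] = -2

x ⊛ y = [6, -2, -2]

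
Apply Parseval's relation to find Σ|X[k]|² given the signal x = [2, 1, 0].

Parseval: Σ|x[n]|² = (1/N)Σ|X[k]|², so Σ|X[k]|² = N·Σ|x[n]|² = 3·5.0000

Σ|X[k]|² = N·Σ|x[n]|² = 3·5.0000 = 15.0000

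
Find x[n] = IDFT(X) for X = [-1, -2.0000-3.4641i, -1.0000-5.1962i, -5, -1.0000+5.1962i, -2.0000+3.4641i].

x[n] = (1/6) Σ(k=0 to 5) X[k] · e^(2πikn/6)

Computing each x[n]:
x[0] = -2
x[1] = 3
x[2] = -1
x[3] = 1
x[4] = 0
x[5] = -2

x = [-2, 3, -1, 1, 0, -2]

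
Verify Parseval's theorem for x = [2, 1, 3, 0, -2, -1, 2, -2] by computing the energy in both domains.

Time domain:
Σ|x[n]|² = |2|² + |1|² + |3|² + |0|² + |-2|² + |-1|² + |2|² + |-2|² = 27.0000

Frequency domain:
(1/8)Σ|X[k]|² = (1/8)(|3|² + |4.0000-3.8284i|² + |-5-2i|² + |4.0000-1.8284i|² + |7|² + |4.0000+1.8284i|² + |-5+2i|² + |4.0000+3.8284i|²) = (1/8)·216.0000 = 27.0000

Both sides agree, confirming Parseval's theorem.

Σ|x[n]|² = (1/N)Σ|X[k]|² = 27.0000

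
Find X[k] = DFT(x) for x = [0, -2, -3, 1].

X[k] = Σ(n=0 to 3) x[n] · ω_4^(nk)
where ω_4 = e^(-2πi/4)

Computing each X[k]:
X[0] = -4
X[1] = 3+3i
X[2] = -2
X[3] = 3-3i

X = [-4, 3+3i, -2, 3-3i]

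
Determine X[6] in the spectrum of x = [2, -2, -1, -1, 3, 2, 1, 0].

X[6] = Σ(n=0 to 7) x[n] · ω_8^(6n) where ω_8 = e^(-2πi/8)
= (2)·ω_8^0 + (-2)·ω_8^6 + (-1)·ω_8^12 + (-1)·ω_8^18 + (3)·ω_8^24 + (2)·ω_8^30 + (1)·ω_8^36 + (0)·ω_8^42

X[6] = 5+1i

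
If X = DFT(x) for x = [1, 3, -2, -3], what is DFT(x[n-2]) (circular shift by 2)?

Time shift by 2: X_shifted[k] = ω_4^(2k) · X[k]
Shifted x = [-2, -3, 1, 3]

DFT(x[n-2]) = [-1, -3+6i, -1, -3-6i]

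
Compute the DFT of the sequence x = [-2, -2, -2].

X[k] = Σ(n=0 to 2) x[n] · ω_3^(nk)
where ω_3 = e^(-2πi/3)

Computing each X[k]:
X[0] = -6
X[1] = 0
X[2] = 0

X = [-6, 0, 0]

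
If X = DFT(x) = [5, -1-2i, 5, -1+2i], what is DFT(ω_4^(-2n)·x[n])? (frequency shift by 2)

Modulation property: DFT(ω_4^(-2n)·x[n]) = X[(k-2) mod 4], so circularly shift X by 2 positions.

X[k-2] = [5, -1+2i, 5, -1-2i]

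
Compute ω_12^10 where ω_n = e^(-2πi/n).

ω_12^10 = e^(-2πi·10/12)
= cos(-2π·10/12) + i·sin(-2π·10/12)
= cos(-20π/12) + i·sin(-20π/12)

ω_12^10 = cos(-20π/12) + i·sin(-20π/12) = 0.5000+0.8660i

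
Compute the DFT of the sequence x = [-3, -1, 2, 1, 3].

X[k] = Σ(n=0 to 4) x[n] · ω_5^(nk)
where ω_5 = e^(-2πi/5)

Computing each X[k]:
X[0] = 2
X[1] = -4.8090+3.2164i
X[2] = -3.6910+3.3022i
X[3] = -3.6910-3.3022i
X[4] = -4.8090-3.2164i

X = [2, -4.8090+3.2164i, -3.6910+3.3022i, -3.6910-3.3022i, -4.8090-3.2164i]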